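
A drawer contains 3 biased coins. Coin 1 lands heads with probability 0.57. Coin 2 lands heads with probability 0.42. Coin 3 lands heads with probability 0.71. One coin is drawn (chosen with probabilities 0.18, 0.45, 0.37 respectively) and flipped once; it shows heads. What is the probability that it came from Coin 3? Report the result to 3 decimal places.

Posterior probability ≈ 0.474

Tabulate prior·likelihood by source: [1] prior 0.18, lik 0.57, product 0.1026; [2] prior 0.45, lik 0.42, product 0.1890; [3] prior 0.37, lik 0.71, product 0.2627.
Normalizing constant = 0.55430; the posterior for Coin 3 is its product over the sum, 0.2627/0.55430 = 0.474.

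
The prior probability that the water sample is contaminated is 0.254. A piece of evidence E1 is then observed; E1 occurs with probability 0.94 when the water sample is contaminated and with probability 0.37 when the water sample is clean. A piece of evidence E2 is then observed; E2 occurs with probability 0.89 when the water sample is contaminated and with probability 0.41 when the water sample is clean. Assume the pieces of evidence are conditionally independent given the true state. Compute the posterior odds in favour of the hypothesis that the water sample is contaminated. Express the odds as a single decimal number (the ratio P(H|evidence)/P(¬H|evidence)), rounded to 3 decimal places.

Posterior odds ≈ 1.878

Prior odds = 0.254/(1−0.254) = 0.34048.
Likelihood ratio for E1 = 0.94/0.37 = 2.5405.
Likelihood ratio for E2 = 0.89/0.41 = 2.1707.
Posterior odds = prior odds × LR₁ × LR₂ = 1.8777.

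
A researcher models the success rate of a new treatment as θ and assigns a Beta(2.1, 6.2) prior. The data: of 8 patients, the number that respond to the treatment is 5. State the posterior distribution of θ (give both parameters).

Observing 5 successes and 3 failures updates Beta(2.1, 6.2) by adding the success and failure counts to the two shape parameters: α = 2.1+5 = 7.1, β = 6.2+3 = 9.2.

Posterior: Beta(7.1, 9.2)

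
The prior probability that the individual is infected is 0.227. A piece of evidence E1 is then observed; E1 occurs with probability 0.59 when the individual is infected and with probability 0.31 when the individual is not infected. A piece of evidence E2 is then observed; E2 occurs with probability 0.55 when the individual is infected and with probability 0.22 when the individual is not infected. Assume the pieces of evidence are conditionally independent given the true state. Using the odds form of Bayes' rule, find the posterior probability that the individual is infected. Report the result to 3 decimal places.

Posterior probability ≈ 0.583

Prior odds = 0.227/(1−0.227) = 0.29366. In log-odds, ln(0.29366) = -1.2253.
Add log likelihood ratios: ln(1.9032) + ln(2.5000) = 1.5598.
Posterior log-odds = 0.33451, so posterior odds = exp(0.33451) = 1.3973. Converting, P(H|E) = 1.3973/2.3973 = 0.583.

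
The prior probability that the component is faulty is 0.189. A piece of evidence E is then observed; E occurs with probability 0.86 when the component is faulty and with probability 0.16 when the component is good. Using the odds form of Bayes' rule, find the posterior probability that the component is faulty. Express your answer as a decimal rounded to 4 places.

Prior odds = 0.189/(1−0.189) = 0.23305.
Likelihood ratio for E = 0.86/0.16 = 5.3750.
Posterior odds = prior odds × LR = 1.2526.
Posterior probability = odds/(1+odds) = 1.2526/2.2526 = 0.5561.

Posterior probability ≈ 0.5561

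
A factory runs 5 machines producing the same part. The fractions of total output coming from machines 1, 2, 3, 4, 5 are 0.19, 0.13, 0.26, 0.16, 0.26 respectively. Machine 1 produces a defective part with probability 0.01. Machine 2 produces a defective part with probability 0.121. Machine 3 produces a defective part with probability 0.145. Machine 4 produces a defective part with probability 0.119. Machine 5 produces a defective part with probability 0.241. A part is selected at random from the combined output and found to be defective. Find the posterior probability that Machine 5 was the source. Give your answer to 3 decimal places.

Posterior probability ≈ 0.457

Tabulate prior·likelihood by source: [1] prior 0.19, lik 0.01, product 0.001900; [2] prior 0.13, lik 0.121, product 0.01573; [3] prior 0.26, lik 0.145, product 0.03770; [4] prior 0.16, lik 0.119, product 0.01904; [5] prior 0.26, lik 0.241, product 0.06266.
Normalizing constant = 0.13703; the posterior for Machine 5 is its product over the sum, 0.06266/0.13703 = 0.457.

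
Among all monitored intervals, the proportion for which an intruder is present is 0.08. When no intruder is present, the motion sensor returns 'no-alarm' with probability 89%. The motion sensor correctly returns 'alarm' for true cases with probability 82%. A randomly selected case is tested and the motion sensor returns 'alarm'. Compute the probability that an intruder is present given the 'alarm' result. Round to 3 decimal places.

Write H for 'an intruder is present'. Prior odds H:¬H = 0.08/0.92 = 0.086957. For the 'alarm' outcome, the likelihood ratio is 0.82/0.11 = 7.4545.
Posterior odds = 0.086957 × 7.4545 = 0.64822, so P(H|E) = 0.64822/(1+0.64822) = 0.393.

P(H | E) ≈ 0.393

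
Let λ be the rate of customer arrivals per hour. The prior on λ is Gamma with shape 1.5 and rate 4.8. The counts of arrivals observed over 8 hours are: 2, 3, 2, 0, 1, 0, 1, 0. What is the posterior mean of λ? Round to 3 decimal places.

The Poisson likelihood adds the total count to the shape and the number of exposure periods to the rate. Here ∑xᵢ = 9 and n = 8, so shape 1.5→10.5 and rate 4.8→12.8.
Posterior mean = shape/rate = 10.5/12.8 = 0.820.

Posterior mean ≈ 0.820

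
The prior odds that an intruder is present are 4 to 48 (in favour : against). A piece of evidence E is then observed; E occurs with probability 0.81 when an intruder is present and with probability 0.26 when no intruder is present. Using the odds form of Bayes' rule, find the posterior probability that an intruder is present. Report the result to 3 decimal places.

Prior odds = 4/48 = 0.083333. In log-odds, ln(0.083333) = -2.4849.
Add log likelihood ratio: ln(3.1154) = 1.1364.
Posterior log-odds = -1.3486, so posterior odds = exp(-1.3486) = 0.25962. Converting, P(H|E) = 0.25962/1.2596 = 0.206.

Posterior probability ≈ 0.206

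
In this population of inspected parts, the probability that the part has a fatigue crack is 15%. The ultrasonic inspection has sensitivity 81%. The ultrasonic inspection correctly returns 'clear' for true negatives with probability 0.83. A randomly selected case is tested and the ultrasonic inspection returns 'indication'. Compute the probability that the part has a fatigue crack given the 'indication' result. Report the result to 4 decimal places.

Let H be the event that the part has a fatigue crack. P(H) = 0.15, so P(¬H) = 0.85. With E the 'indication' result, P(E|H) = 0.81 and P(E|¬H) = 0.17.
P(E) = 0.81·0.15 + 0.17·0.85 = 0.12150 + 0.14450 = 0.26600.
By Bayes' theorem, P(H|E) = 0.12150 / 0.26600 = 0.4568.

P(H | E) ≈ 0.4568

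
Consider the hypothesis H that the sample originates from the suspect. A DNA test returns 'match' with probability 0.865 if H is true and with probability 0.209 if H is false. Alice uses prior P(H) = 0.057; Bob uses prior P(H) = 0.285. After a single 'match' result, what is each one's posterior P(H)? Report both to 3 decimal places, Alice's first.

Alice: 0.200; Bob: 0.623

The likelihood ratio for a 'match' result is 0.865/0.209 = 4.1388.
Alice: prior odds 0.057/0.943 = 0.060445; posterior odds 0.25017; posterior probability 0.200.
Bob: prior odds 0.285/0.715 = 0.39860; posterior odds 1.6497; posterior probability 0.623.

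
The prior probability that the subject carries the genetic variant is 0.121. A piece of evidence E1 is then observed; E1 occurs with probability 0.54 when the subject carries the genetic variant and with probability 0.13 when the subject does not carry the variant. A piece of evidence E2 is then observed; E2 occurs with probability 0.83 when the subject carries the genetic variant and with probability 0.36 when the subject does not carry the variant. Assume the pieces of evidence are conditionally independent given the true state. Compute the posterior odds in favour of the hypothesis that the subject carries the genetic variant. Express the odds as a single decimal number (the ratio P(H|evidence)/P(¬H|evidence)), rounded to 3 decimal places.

Posterior odds ≈ 1.318

Prior odds = 0.121/(1−0.121) = 0.13766. In log-odds, ln(0.13766) = -1.9830.
Add log likelihood ratios: ln(4.1538) + ln(2.3056) = 2.2594.
Posterior log-odds = 0.27636, so posterior odds = exp(0.27636) = 1.3183.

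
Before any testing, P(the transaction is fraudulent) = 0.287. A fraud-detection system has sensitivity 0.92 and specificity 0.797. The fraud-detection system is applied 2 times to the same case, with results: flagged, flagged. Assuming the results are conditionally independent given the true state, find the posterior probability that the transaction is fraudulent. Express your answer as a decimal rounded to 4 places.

Posterior P(H) ≈ 0.8921

With H the event that the transaction is fraudulent, the joint likelihood of the observed sequence is P(data|H) = 0.92·0.92 = 0.84640 and P(data|¬H) = 0.203·0.203 = 0.041209.
Bayes: P(H|data) = 0.287·0.84640 / (0.287·0.84640 + 0.713·0.041209) = 0.24292/0.27230 = 0.8921.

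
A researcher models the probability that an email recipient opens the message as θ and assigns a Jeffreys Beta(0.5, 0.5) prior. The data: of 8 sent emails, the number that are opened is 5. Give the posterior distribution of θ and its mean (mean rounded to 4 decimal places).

The binomial likelihood is conjugate to the Beta prior: with 5 successes and 3 failures, the posterior is Beta(0.5+5, 0.5+3) = Beta(5.5, 3.5).
Posterior mean = α/(α+β) = 5.5/9 = 0.6111.

Posterior: Beta(5.5, 3.5); mean ≈ 0.6111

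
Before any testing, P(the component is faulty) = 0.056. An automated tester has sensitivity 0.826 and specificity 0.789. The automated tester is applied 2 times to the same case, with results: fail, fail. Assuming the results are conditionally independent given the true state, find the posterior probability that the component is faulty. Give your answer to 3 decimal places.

Posterior P(H) ≈ 0.476

With H the event that the component is faulty, the joint likelihood of the observed sequence is P(data|H) = 0.826·0.826 = 0.68228 and P(data|¬H) = 0.211·0.211 = 0.044521.
Bayes: P(H|data) = 0.056·0.68228 / (0.056·0.68228 + 0.944·0.044521) = 0.038207/0.080235 = 0.4762.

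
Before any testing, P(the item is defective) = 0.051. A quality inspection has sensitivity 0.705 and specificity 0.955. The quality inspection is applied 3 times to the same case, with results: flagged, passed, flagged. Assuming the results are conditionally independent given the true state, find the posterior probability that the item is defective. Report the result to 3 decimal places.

Posterior P(H) ≈ 0.803

With H the event that the item is defective, the joint likelihood of the observed sequence is P(data|H) = 0.705·0.295·0.705 = 0.14662 and P(data|¬H) = 0.045·0.955·0.045 = 0.0019339.
Bayes: P(H|data) = 0.051·0.14662 / (0.051·0.14662 + 0.949·0.0019339) = 0.0074777/0.0093130 = 0.8029.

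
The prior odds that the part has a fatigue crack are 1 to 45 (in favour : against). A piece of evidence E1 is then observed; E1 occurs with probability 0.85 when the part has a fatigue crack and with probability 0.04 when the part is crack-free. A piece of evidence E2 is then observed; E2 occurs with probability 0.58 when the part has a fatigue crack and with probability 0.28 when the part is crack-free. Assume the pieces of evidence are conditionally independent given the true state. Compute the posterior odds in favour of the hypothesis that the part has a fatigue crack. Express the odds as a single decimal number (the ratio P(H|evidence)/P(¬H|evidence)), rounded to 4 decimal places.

Prior odds = 1/45 = 0.022222. In log-odds, ln(0.022222) = -3.8067.
Add log likelihood ratios: ln(21.250) + ln(2.0714) = 3.7846.
Posterior log-odds = -0.022067, so posterior odds = exp(-0.022067) = 0.97817.

Posterior odds ≈ 0.9782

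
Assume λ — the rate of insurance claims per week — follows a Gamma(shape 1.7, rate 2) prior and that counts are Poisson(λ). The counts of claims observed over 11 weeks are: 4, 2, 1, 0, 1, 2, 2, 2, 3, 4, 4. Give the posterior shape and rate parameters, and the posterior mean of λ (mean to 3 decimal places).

Total count ∑xᵢ = 25 over n = 11 weeks.
Gamma is conjugate to the Poisson likelihood: posterior is Gamma(shape = 1.7+25 = 26.7, rate = 2+11 = 13).
Posterior mean = shape/rate = 26.7/13 = 2.054.

Posterior: Gamma(shape=26.7, rate=13); mean ≈ 2.054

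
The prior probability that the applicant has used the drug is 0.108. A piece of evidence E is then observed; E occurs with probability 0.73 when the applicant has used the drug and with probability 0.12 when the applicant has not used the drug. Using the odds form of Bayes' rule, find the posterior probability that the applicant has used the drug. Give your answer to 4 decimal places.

Posterior probability ≈ 0.4241

Prior odds = 0.108/(1−0.108) = 0.12108. In log-odds, ln(0.12108) = -2.1113.
Add log likelihood ratio: ln(6.0833) = 1.8056.
Posterior log-odds = -0.30578, so posterior odds = exp(-0.30578) = 0.73655. Converting, P(H|E) = 0.73655/1.7365 = 0.4241.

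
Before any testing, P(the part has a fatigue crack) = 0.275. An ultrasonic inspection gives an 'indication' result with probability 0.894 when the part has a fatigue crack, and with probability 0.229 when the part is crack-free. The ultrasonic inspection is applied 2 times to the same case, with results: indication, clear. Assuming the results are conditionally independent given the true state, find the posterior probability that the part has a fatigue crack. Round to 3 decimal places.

With H the event that the part has a fatigue crack, the joint likelihood of the observed sequence is P(data|H) = 0.894·0.106 = 0.094764 and P(data|¬H) = 0.229·0.771 = 0.17656.
Bayes: P(H|data) = 0.275·0.094764 / (0.275·0.094764 + 0.725·0.17656) = 0.026060/0.15407 = 0.1691.

Posterior P(H) ≈ 0.169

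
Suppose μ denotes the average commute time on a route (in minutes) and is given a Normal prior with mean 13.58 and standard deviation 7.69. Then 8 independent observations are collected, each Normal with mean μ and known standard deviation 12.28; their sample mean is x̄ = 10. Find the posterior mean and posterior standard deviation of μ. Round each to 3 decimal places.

With known σ, the Normal prior is conjugate. Weight on the data is w = (n/σ²)/(n/σ² + 1/τ₀²) = 0.0530510/(0.0530510+0.0169101) = 0.75829.
Posterior mean = w·x̄ + (1−w)·μ₀ = 0.75829·10 + 0.24171·13.58 = 10.865. Posterior variance = 1/(0.0530510+0.0169101) = 14.2937, so SD = 3.781.

Posterior mean ≈ 10.865; posterior SD ≈ 3.781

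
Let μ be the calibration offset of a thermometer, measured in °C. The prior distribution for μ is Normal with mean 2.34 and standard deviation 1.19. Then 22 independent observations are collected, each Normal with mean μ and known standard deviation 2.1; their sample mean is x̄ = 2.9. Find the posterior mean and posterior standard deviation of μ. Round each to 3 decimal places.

Posterior mean ≈ 2.831; posterior SD ≈ 0.419

With known σ, the Normal prior is conjugate. Weight on the data is w = (n/σ²)/(n/σ² + 1/τ₀²) = 4.98866/(4.98866+0.706165) = 0.87600.
Posterior mean = w·x̄ + (1−w)·μ₀ = 0.87600·2.9 + 0.12400·2.34 = 2.831. Posterior variance = 1/(4.98866+0.706165) = 0.175598, so SD = 0.419.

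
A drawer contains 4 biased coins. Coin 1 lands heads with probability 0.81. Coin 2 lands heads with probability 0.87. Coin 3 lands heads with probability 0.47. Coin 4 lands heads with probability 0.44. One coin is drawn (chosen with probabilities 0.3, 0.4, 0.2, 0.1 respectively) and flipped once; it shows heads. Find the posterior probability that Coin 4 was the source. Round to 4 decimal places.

P(heads|C1) = 0.81; P(heads|C2) = 0.87; P(heads|C3) = 0.47; P(heads|C4) = 0.44.
Prior × likelihood for each source: 0.3·0.81=0.2430, 0.4·0.87=0.3480, 0.2·0.47=0.09400, 0.1·0.44=0.04400. Summing gives P(heads) = 0.72900.
P(Coin 4 | heads) = 0.04400 / 0.72900 = 0.0604.

Posterior probability ≈ 0.0604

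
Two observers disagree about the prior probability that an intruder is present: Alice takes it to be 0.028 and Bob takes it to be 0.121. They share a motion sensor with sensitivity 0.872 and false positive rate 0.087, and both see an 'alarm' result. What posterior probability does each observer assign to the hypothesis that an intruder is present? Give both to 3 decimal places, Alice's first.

Alice: 0.224; Bob: 0.580

The likelihood ratio for an 'alarm' result is 0.872/0.087 = 10.023.
Alice: prior odds 0.028/0.972 = 0.028807; posterior odds 0.28873; posterior probability 0.224.
Bob: prior odds 0.121/0.879 = 0.13766; posterior odds 1.3797; posterior probability 0.580.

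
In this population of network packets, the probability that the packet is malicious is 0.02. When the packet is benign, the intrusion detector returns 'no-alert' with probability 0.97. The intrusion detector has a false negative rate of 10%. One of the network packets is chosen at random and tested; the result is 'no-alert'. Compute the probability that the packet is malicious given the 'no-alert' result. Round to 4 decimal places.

P(H | E) ≈ 0.0021

Let H be the event that the packet is malicious. P(H) = 0.02, so P(¬H) = 0.98. With E the 'no-alert' result, P(E|H) = 0.1 and P(E|¬H) = 0.97.
P(E) = 0.1·0.02 + 0.97·0.98 = 0.0020000 + 0.95060 = 0.95260.
By Bayes' theorem, P(H|E) = 0.0020000 / 0.95260 = 0.0021.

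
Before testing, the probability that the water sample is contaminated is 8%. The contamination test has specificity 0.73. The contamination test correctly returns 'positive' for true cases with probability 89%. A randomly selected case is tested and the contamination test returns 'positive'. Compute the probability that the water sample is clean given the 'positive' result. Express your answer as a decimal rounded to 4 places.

Let H be the event that the water sample is contaminated. P(H) = 0.08, so P(¬H) = 0.92. With E the 'positive' result, P(E|H) = 0.89 and P(E|¬H) = 0.27.
P(E) = 0.89·0.08 + 0.27·0.92 = 0.071200 + 0.24840 = 0.31960.
By Bayes' theorem, P(H|E) = 0.071200 / 0.31960 = 0.2228. Hence P(¬H|E) = 1 − 0.2228 = 0.7772.

P(¬H | E) ≈ 0.7772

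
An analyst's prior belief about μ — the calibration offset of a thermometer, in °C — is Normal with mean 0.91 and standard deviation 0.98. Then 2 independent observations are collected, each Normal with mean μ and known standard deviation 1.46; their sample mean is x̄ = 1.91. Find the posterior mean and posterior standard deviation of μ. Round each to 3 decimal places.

Posterior mean ≈ 1.384; posterior SD ≈ 0.711

With known σ, the Normal prior is conjugate. Weight on the data is w = (n/σ²)/(n/σ² + 1/τ₀²) = 0.938262/(0.938262+1.04123) = 0.47399.
Posterior mean = w·x̄ + (1−w)·μ₀ = 0.47399·1.91 + 0.52601·0.91 = 1.384. Posterior variance = 1/(0.938262+1.04123) = 0.505179, so SD = 0.711.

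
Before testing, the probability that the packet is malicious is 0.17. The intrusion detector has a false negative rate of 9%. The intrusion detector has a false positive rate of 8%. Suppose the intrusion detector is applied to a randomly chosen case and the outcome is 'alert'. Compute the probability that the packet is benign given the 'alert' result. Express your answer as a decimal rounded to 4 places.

P(¬H | E) ≈ 0.3003

Let H be the event that the packet is malicious. P(H) = 0.17, so P(¬H) = 0.83. With E the 'alert' result, P(E|H) = 0.91 and P(E|¬H) = 0.08.
P(E) = 0.91·0.17 + 0.08·0.83 = 0.15470 + 0.066400 = 0.22110.
By Bayes' theorem, P(H|E) = 0.15470 / 0.22110 = 0.6997. Hence P(¬H|E) = 1 − 0.6997 = 0.3003.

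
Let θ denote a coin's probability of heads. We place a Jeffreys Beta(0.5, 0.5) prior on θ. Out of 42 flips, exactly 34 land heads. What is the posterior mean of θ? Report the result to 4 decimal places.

Posterior mean ≈ 0.8023

Observing 34 successes and 8 failures updates Beta(0.5, 0.5) by adding the success and failure counts to the two shape parameters: α = 0.5+34 = 34.5, β = 0.5+8 = 8.5.
Posterior mean = α/(α+β) = 34.5/43 = 0.8023.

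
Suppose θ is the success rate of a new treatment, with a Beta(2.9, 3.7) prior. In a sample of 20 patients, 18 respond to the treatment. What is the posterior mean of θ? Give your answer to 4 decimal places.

Posterior mean ≈ 0.7857

The binomial likelihood is conjugate to the Beta prior: with 18 successes and 2 failures, the posterior is Beta(2.9+18, 3.7+2) = Beta(20.9, 5.7).
Posterior mean = α/(α+β) = 20.9/26.6 = 0.7857.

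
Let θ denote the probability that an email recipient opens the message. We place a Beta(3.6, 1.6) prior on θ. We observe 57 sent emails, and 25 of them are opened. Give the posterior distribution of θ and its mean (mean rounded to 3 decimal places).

The binomial likelihood is conjugate to the Beta prior: with 25 successes and 32 failures, the posterior is Beta(3.6+25, 1.6+32) = Beta(28.6, 33.6).
Posterior mean = α/(α+β) = 28.6/62.2 = 0.460.

Posterior: Beta(28.6, 33.6); mean ≈ 0.460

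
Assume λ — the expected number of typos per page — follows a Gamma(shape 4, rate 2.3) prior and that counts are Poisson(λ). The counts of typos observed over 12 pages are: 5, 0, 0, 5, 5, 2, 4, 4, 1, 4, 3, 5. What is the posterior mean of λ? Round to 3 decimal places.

Posterior mean ≈ 2.937

Total count ∑xᵢ = 38 over n = 12 pages.
Gamma is conjugate to the Poisson likelihood: posterior is Gamma(shape = 4+38 = 42, rate = 2.3+12 = 14.3).
Posterior mean = shape/rate = 42/14.3 = 2.937.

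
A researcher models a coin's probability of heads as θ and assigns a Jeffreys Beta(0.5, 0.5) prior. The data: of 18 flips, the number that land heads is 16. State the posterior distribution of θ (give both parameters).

Posterior: Beta(16.5, 2.5)

The binomial likelihood is conjugate to the Beta prior: with 16 successes and 2 failures, the posterior is Beta(0.5+16, 0.5+2) = Beta(16.5, 2.5).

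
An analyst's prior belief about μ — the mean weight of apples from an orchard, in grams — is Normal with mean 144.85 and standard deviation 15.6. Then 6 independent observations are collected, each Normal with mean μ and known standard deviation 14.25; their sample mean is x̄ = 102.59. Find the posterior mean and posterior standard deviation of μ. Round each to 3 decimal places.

With known σ, the Normal prior is conjugate. Weight on the data is w = (n/σ²)/(n/σ² + 1/τ₀²) = 0.0295476/(0.0295476+0.00410914) = 0.87791.
Posterior mean = w·x̄ + (1−w)·μ₀ = 0.87791·102.59 + 0.12209·144.85 = 107.750. Posterior variance = 1/(0.0295476+0.00410914) = 29.7118, so SD = 5.451.

Posterior mean ≈ 107.750; posterior SD ≈ 5.451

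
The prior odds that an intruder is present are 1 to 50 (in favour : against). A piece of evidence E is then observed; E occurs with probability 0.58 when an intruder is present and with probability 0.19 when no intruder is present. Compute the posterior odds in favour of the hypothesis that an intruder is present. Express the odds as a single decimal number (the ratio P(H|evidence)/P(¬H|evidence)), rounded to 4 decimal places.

Posterior odds ≈ 0.0611

Prior odds = 1/50 = 0.020000.
Likelihood ratio for E = 0.58/0.19 = 3.0526.
Posterior odds = prior odds × LR = 0.061053.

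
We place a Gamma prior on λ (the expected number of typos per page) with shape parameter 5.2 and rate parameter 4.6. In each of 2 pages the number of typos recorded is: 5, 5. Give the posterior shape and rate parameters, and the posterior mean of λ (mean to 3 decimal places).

Posterior: Gamma(shape=15.2, rate=6.6); mean ≈ 2.303

The Poisson likelihood adds the total count to the shape and the number of exposure periods to the rate. Here ∑xᵢ = 10 and n = 2, so shape 5.2→15.2 and rate 4.6→6.6.
E[λ | data] = 15.2/6.6 = 2.303.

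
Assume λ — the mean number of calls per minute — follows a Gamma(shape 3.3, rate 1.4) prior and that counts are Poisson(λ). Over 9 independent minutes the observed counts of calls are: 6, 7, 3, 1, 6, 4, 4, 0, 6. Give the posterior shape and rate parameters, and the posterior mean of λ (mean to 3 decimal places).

Posterior: Gamma(shape=40.3, rate=10.4); mean ≈ 3.875

The Poisson likelihood adds the total count to the shape and the number of exposure periods to the rate. Here ∑xᵢ = 37 and n = 9, so shape 3.3→40.3 and rate 1.4→10.4.
Posterior mean = shape/rate = 40.3/10.4 = 3.875.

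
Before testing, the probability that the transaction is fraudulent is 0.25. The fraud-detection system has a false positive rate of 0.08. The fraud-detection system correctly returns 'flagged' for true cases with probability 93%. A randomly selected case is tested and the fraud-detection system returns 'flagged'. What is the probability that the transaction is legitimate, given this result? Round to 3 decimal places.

Let H be the event that the transaction is fraudulent. P(H) = 0.25, so P(¬H) = 0.75. With E the 'flagged' result, P(E|H) = 0.93 and P(E|¬H) = 0.08.
P(E) = 0.93·0.25 + 0.08·0.75 = 0.23250 + 0.060000 = 0.29250.
By Bayes' theorem, P(H|E) = 0.23250 / 0.29250 = 0.795. Hence P(¬H|E) = 1 − 0.795 = 0.205.

P(¬H | E) ≈ 0.205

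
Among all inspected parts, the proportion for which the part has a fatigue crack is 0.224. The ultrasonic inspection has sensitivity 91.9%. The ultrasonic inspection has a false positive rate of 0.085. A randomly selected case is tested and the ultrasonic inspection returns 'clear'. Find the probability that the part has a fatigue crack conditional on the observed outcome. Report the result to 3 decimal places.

Write H for 'the part has a fatigue crack'. Prior odds H:¬H = 0.224/0.776 = 0.28866. For the 'clear' outcome, the likelihood ratio is 0.081/0.915 = 0.088525.
Posterior odds = 0.28866 × 0.088525 = 0.025553, so P(H|E) = 0.025553/(1+0.025553) = 0.025.

P(H | E) ≈ 0.025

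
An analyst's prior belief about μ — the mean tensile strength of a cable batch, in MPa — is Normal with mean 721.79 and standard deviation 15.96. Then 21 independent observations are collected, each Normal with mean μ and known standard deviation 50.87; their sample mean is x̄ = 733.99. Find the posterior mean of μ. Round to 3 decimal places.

With known σ, the Normal prior is conjugate. Weight on the data is w = (n/σ²)/(n/σ² + 1/τ₀²) = 0.00811514/(0.00811514+0.00392585) = 0.67396.
Posterior mean = w·x̄ + (1−w)·μ₀ = 0.67396·733.99 + 0.32604·721.79 = 730.012.

Posterior mean ≈ 730.012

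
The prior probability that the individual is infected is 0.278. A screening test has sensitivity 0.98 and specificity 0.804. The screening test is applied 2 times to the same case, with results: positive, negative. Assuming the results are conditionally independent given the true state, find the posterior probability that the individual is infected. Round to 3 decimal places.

With H the event that the individual is infected, the joint likelihood of the observed sequence is P(data|H) = 0.98·0.02 = 0.019600 and P(data|¬H) = 0.196·0.804 = 0.15758.
Bayes: P(H|data) = 0.278·0.019600 / (0.278·0.019600 + 0.722·0.15758) = 0.0054488/0.11922 = 0.0457.

Posterior P(H) ≈ 0.046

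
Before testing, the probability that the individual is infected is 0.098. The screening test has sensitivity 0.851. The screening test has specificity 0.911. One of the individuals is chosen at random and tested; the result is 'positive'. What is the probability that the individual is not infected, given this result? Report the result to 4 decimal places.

P(¬H | E) ≈ 0.4905

Write H for 'the individual is infected'. Prior odds H:¬H = 0.098/0.902 = 0.10865. For the 'positive' outcome, the likelihood ratio is 0.851/0.089 = 9.5618.
Posterior odds = 0.10865 × 9.5618 = 1.0389, so P(H|E) = 1.0389/(1+1.0389) = 0.5095. Then P(¬H|E) = 1 − 0.5095 = 0.4905.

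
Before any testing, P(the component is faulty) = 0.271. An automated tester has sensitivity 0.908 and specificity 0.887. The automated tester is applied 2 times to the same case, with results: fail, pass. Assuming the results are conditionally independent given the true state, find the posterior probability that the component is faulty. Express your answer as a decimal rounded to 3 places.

With H the event that the component is faulty, the joint likelihood of the observed sequence is P(data|H) = 0.908·0.092 = 0.083536 and P(data|¬H) = 0.113·0.887 = 0.10023.
Bayes: P(H|data) = 0.271·0.083536 / (0.271·0.083536 + 0.729·0.10023) = 0.022638/0.095707 = 0.2365.

Posterior P(H) ≈ 0.237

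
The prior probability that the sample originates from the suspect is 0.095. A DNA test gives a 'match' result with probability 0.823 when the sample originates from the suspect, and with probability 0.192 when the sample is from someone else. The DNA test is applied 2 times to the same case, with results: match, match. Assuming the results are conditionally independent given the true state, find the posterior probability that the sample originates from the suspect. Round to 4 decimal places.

With H the event that the sample originates from the suspect, the joint likelihood of the observed sequence is P(data|H) = 0.823·0.823 = 0.67733 and P(data|¬H) = 0.192·0.192 = 0.036864.
Bayes: P(H|data) = 0.095·0.67733 / (0.095·0.67733 + 0.905·0.036864) = 0.064346/0.097708 = 0.6586.

Posterior P(H) ≈ 0.6586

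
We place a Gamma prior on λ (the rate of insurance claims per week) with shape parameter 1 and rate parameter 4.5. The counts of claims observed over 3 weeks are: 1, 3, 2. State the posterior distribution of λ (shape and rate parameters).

Posterior: Gamma(shape=7, rate=7.5)

Total count ∑xᵢ = 6 over n = 3 weeks.
Gamma is conjugate to the Poisson likelihood: posterior is Gamma(shape = 1+6 = 7, rate = 4.5+3 = 7.5).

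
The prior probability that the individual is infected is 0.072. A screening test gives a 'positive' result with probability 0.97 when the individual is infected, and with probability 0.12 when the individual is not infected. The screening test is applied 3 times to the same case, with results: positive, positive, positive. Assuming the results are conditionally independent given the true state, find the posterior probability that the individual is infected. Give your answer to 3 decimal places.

With H the event that the individual is infected, the joint likelihood of the observed sequence is P(data|H) = 0.97·0.97·0.97 = 0.91267 and P(data|¬H) = 0.12·0.12·0.12 = 0.0017280.
Bayes: P(H|data) = 0.072·0.91267 / (0.072·0.91267 + 0.928·0.0017280) = 0.065712/0.067316 = 0.9762.

Posterior P(H) ≈ 0.976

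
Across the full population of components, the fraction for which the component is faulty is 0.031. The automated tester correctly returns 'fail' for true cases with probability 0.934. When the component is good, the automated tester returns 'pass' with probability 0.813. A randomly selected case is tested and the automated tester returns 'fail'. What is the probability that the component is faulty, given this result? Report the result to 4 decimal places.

Let H be the event that the component is faulty. P(H) = 0.031, so P(¬H) = 0.969. With E the 'fail' result, P(E|H) = 0.934 and P(E|¬H) = 0.187.
P(E) = 0.934·0.031 + 0.187·0.969 = 0.028954 + 0.18120 = 0.21016.
By Bayes' theorem, P(H|E) = 0.028954 / 0.21016 = 0.1378.

P(H | E) ≈ 0.1378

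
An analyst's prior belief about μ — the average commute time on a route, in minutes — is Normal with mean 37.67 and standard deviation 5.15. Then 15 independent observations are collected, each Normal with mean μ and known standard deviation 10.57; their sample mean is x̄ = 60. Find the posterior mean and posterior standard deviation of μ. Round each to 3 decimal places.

Posterior mean ≈ 55.104; posterior SD ≈ 2.411

With known σ, the Normal prior is conjugate. Weight on the data is w = (n/σ²)/(n/σ² + 1/τ₀²) = 0.134258/(0.134258+0.0377038) = 0.78074.
Posterior mean = w·x̄ + (1−w)·μ₀ = 0.78074·60 + 0.21926·37.67 = 55.104. Posterior variance = 1/(0.134258+0.0377038) = 5.81523, so SD = 2.411.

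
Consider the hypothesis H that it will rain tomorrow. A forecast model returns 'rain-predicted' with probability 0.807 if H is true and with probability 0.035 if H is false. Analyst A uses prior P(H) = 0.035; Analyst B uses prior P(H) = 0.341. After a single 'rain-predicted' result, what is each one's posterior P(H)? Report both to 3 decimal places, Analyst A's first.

The likelihood ratio for a 'rain-predicted' result is 0.807/0.035 = 23.057.
Analyst A: prior odds 0.035/0.965 = 0.036269; posterior odds 0.83627; posterior probability 0.455.
Analyst B: prior odds 0.341/0.659 = 0.51745; posterior odds 11.931; posterior probability 0.923.

Analyst A: 0.455; Analyst B: 0.923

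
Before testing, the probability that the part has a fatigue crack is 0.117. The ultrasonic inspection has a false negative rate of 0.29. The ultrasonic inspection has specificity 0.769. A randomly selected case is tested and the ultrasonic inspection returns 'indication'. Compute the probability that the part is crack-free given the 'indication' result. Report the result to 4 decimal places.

Let H be the event that the part has a fatigue crack. P(H) = 0.117, so P(¬H) = 0.883. With E the 'indication' result, P(E|H) = 0.71 and P(E|¬H) = 0.231.
P(E) = 0.71·0.117 + 0.231·0.883 = 0.083070 + 0.20397 = 0.28704.
By Bayes' theorem, P(H|E) = 0.083070 / 0.28704 = 0.2894. Hence P(¬H|E) = 1 − 0.2894 = 0.7106.

P(¬H | E) ≈ 0.7106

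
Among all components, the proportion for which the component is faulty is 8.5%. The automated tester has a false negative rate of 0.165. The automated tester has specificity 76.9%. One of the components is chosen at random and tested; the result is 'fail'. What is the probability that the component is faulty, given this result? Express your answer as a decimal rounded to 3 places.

Write H for 'the component is faulty'. Prior odds H:¬H = 0.085/0.915 = 0.092896. For the 'fail' outcome, the likelihood ratio is 0.835/0.231 = 3.6147.
Posterior odds = 0.092896 × 3.6147 = 0.33579, so P(H|E) = 0.33579/(1+0.33579) = 0.251.

P(H | E) ≈ 0.251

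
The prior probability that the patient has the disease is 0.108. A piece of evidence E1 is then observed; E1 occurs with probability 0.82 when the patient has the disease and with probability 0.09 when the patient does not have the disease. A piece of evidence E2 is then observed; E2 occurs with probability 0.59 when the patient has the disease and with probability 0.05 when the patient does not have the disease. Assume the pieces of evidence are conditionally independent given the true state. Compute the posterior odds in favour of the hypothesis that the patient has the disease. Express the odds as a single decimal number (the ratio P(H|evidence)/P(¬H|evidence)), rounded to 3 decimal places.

Posterior odds ≈ 13.017

Prior odds = 0.108/(1−0.108) = 0.12108. In log-odds, ln(0.12108) = -2.1113.
Add log likelihood ratios: ln(9.1111) + ln(11.800) = 4.6776.
Posterior log-odds = 2.5663, so posterior odds = exp(2.5663) = 13.017.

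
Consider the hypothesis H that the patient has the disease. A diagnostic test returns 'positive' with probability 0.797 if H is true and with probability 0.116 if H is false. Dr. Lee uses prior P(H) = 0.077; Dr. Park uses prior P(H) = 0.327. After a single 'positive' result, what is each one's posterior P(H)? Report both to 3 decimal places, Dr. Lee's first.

The likelihood ratio for a 'positive' result is 0.797/0.116 = 6.8707.
Dr. Lee: prior odds 0.077/0.923 = 0.083424; posterior odds 0.57318; posterior probability 0.364.
Dr. Park: prior odds 0.327/0.673 = 0.48588; posterior odds 3.3384; posterior probability 0.769.

Dr. Lee: 0.364; Dr. Park: 0.769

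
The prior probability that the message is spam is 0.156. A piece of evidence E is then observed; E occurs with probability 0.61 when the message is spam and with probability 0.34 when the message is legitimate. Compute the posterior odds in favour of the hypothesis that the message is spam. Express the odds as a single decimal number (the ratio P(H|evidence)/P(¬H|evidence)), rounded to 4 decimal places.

Posterior odds ≈ 0.3316

Prior odds = 0.156/(1−0.156) = 0.18483. In log-odds, ln(0.18483) = -1.6883.
Add log likelihood ratio: ln(1.7941) = 0.58451.
Posterior log-odds = -1.1038, so posterior odds = exp(-1.1038) = 0.33161.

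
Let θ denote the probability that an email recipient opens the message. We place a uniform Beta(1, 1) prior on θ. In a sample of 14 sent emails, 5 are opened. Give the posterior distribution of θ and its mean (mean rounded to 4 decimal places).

Posterior: Beta(6, 10); mean ≈ 0.3750

Observing 5 successes and 9 failures updates Beta(1, 1) by adding the success and failure counts to the two shape parameters: α = 1+5 = 6, β = 1+9 = 10.
Posterior mean = α/(α+β) = 6/16 = 0.3750.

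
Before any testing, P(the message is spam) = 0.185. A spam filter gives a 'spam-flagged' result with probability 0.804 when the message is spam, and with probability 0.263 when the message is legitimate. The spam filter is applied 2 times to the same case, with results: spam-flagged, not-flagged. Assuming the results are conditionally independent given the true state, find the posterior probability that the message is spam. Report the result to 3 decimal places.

With H the event that the message is spam, the joint likelihood of the observed sequence is P(data|H) = 0.804·0.196 = 0.15758 and P(data|¬H) = 0.263·0.737 = 0.19383.
Bayes: P(H|data) = 0.185·0.15758 / (0.185·0.15758 + 0.815·0.19383) = 0.029153/0.18713 = 0.1558.

Posterior P(H) ≈ 0.156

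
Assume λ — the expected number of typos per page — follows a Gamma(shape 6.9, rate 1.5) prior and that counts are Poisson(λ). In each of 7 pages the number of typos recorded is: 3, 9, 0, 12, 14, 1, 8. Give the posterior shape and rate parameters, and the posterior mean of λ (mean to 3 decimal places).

Total count ∑xᵢ = 47 over n = 7 pages.
Gamma is conjugate to the Poisson likelihood: posterior is Gamma(shape = 6.9+47 = 53.9, rate = 1.5+7 = 8.5).
Posterior mean = shape/rate = 53.9/8.5 = 6.341.

Posterior: Gamma(shape=53.9, rate=8.5); mean ≈ 6.341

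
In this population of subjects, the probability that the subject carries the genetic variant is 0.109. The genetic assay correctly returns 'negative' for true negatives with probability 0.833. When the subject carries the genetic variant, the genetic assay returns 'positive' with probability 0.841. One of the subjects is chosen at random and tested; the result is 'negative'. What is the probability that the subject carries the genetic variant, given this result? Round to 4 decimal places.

P(H | E) ≈ 0.0228

Let H be the event that the subject carries the genetic variant. P(H) = 0.109, so P(¬H) = 0.891. With E the 'negative' result, P(E|H) = 0.159 and P(E|¬H) = 0.833.
P(E) = 0.159·0.109 + 0.833·0.891 = 0.017331 + 0.74220 = 0.75953.
By Bayes' theorem, P(H|E) = 0.017331 / 0.75953 = 0.0228.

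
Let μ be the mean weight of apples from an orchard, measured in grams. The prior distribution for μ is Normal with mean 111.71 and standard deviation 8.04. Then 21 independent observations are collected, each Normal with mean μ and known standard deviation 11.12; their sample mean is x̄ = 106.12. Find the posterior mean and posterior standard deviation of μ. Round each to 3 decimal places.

Prior precision 1/τ₀² = 1/8.04² = 0.0154699; data precision n/σ² = 21/11.12² = 0.169828.
Posterior precision = 0.0154699 + 0.169828 = 0.185298, giving posterior SD = 1/√0.185298 = 2.323.
Posterior mean = (0.0154699·111.71 + 0.169828·106.12) / 0.185298 = 106.587.

Posterior mean ≈ 106.587; posterior SD ≈ 2.323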